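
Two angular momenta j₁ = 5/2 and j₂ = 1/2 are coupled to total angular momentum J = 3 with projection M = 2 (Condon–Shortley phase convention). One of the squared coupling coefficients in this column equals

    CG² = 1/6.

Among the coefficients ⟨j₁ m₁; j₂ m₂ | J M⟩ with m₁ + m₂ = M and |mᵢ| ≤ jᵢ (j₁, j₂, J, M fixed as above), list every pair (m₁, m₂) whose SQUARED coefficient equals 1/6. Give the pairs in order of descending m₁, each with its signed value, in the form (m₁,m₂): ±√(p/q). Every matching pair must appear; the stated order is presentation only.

(5/2,-1/2): +√(1/6)

Admissible pairs with m₁+m₂ = M = 2: (3/2,1/2), (5/2,-1/2)
  (m₁,m₂)=(5/2,-1/2): CG² = 1/6, CG = +√(1/6)   ← matches the target
  (m₁,m₂)=(3/2,1/2): CG² = 5/6, CG = +√(5/6)
Pairs with CG² = 1/6: (5/2,-1/2): +√(1/6)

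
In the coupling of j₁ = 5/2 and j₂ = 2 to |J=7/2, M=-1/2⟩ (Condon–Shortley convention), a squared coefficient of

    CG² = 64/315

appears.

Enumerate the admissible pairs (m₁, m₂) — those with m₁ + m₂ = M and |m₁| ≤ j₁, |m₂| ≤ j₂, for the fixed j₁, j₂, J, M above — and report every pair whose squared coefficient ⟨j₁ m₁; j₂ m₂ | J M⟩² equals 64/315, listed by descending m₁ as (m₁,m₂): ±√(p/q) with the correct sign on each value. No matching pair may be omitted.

Admissible pairs with m₁+m₂ = M = -1/2: (-5/2,2), (-3/2,1), (-1/2,0), (1/2,-1), (3/2,-2)
  (m₁,m₂)=(3/2,-2): CG² = 64/315, CG = +√(64/315)   ← matches the target
  (m₁,m₂)=(1/2,-1): CG² = 14/45, CG = +√(14/45)
  (m₁,m₂)=(-1/2,0): CG² = 4/105, CG = −√(4/105)
  (m₁,m₂)=(-3/2,1): CG² = 121/315, CG = −√(121/315)
  (m₁,m₂)=(-5/2,2): CG² = 4/63, CG = −√(4/63)
Pairs with CG² = 64/315: (3/2,-2): +√(64/315)

(3/2,-2): +√(64/315)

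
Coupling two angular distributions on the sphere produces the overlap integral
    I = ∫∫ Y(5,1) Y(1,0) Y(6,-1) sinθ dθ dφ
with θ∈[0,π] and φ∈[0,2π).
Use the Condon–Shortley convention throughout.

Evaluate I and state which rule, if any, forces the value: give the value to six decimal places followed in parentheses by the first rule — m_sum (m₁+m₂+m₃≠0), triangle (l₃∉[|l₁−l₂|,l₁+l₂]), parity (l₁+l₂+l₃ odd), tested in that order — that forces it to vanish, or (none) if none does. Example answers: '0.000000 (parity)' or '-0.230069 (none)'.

-0.241725 (none)

Rules hold: Σm=0, L=12 even, 4≤6≤6.
N = 11·3·13 = 429
Δ = 0!·10!·2!/13! = 1/858
Racah Σ t=0..0: t=0:+1/14400 = 1/14400
⇒ 3j(5 1 6; 0 0 0)² = 6/143, sgn +1
Racah Σ t=0..0: t=0:+1/17280 = 1/17280
⇒ 3j(5 1 6; 1 0 -1)² = 35/858, sgn -1
4πI² = N·(3j₀)²·(3jₘ)² = 105/143
I = -1·√(0.734266/4π) = -0.24172507
No selection rule forces the value: the integral is nonzero (none).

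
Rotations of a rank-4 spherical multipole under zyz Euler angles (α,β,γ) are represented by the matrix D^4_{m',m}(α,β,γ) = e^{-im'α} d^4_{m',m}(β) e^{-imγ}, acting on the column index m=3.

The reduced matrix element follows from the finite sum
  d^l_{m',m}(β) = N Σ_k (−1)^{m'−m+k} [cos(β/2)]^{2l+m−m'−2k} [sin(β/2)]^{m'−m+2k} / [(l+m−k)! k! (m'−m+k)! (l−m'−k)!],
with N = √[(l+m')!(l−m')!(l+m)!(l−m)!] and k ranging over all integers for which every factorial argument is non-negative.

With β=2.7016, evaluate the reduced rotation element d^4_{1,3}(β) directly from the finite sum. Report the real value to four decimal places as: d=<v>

d=-0.0264

d^4_{1,3}(β=2.7016) via the finite sum:
With c≡cos(β/2)=0.218226 and s≡sin(β/2)=0.975898, N=[120·6·5040·1]^{1/2}=1904.940944
The bounds max(0,m−m')=2 and min(l+m,l−m')=3 give 2 terms
  k=2: (−1)^0·1904.9409/(240)·0.2182^6·0.9759^2 = +0.000816
  k=3: (−1)^1·1904.9409/(144)·0.2182^4·0.9759^4 = -0.027212
d^4_{1,3}(2.7016) = +0.000816 -0.027212 = -0.026396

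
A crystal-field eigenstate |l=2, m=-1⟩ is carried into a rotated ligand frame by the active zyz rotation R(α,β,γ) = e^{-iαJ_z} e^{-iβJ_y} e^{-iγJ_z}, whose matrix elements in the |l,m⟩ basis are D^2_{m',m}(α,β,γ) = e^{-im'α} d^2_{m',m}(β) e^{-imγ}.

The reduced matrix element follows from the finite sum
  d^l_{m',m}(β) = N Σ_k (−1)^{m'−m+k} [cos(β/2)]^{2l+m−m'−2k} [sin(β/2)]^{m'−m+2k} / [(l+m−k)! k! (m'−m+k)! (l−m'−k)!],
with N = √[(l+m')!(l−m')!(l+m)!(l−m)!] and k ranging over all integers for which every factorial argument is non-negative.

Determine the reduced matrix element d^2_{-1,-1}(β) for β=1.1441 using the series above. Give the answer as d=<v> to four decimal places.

d=-0.1218

d^2_{-1,-1}(β=1.1441) via the finite sum:
With c≡cos(β/2)=0.840793 and s≡sin(β/2)=0.541357, N=[1·6·1·6]^{1/2}=6.000000
k: max(0,(-1)−(-1))=0 … min(2+(-1),2−(-1))=1
  k=0: (−1)^0·6.0000/(6)·0.8408^4·0.5414^0 = +0.499754
  k=1: (−1)^1·6.0000/(2)·0.8408^2·0.5414^2 = -0.621536
d^2_{-1,-1}(1.1441) = +0.499754 -0.621536 = -0.121782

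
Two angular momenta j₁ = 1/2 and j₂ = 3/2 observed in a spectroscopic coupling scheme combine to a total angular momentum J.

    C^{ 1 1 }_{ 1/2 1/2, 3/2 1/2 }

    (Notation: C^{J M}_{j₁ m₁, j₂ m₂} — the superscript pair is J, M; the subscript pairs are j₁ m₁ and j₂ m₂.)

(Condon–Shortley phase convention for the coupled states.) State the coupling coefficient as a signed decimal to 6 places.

√[3·1!0!2!/4! · 1!0!2!1!2!0!] = √(1)
  +(−1)^0/∏(0,1,0,2,0,0)! = 1/2  (running 1/2)
⟨..|..⟩ = √(1)·(1/2) = +0.500000

+0.500000  (= +√(1/4))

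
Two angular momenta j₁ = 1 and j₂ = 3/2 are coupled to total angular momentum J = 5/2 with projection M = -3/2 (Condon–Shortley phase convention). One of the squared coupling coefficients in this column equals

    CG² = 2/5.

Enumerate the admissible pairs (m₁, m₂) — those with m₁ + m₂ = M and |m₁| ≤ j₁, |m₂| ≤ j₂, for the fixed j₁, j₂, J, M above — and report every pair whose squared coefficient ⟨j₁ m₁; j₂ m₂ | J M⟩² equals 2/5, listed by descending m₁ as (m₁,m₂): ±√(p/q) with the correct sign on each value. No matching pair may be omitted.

(0,-3/2): +√(2/5)

Admissible pairs with m₁+m₂ = M = -3/2: (-1,-1/2), (0,-3/2)
  (m₁,m₂)=(0,-3/2): CG² = 2/5, CG = +√(2/5)   ← matches the target
  (m₁,m₂)=(-1,-1/2): CG² = 3/5, CG = +√(3/5)
Pairs with CG² = 2/5: (0,-3/2): +√(2/5)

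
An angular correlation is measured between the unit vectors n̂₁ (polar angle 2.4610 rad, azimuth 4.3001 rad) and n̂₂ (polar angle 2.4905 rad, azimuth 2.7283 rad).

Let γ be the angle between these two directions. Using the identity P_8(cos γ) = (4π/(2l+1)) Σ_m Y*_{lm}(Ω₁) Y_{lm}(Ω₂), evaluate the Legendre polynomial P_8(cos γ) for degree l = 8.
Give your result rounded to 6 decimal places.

0.252432

Addition theorem: P_8(cos γ) = (4π/17) Σ_m Y*_{lm}(Ω₁) Y_{lm}(Ω₂), m = −8…8:
  m=-8: Y*=-0.01251 + 0.00198j  Y=-0.00925 - 0.00154j  product 0.00012 + 0.00000j
  m=-7: Y*=-0.01582 + 0.06056j  Y=-0.04774 + 0.01212j  product 0.00002 - 0.00308j
  m=-6: Y*=0.14789 + 0.11665j  Y=-0.12493 + 0.09733j  product -0.02983 - 0.00018j
  m=-5: Y*=0.33330 - 0.17805j  Y=-0.16325 + 0.30194j  product -0.00065 + 0.12970j
  m=-4: Y*=-0.03741 - 0.47647j  Y=-0.03969 + 0.48076j  product 0.23055 + 0.00093j
  m=-3: Y*=-0.24364 - 0.08452j  Y=0.10863 + 0.31620j  product 0.00026 - 0.08622j
  m=-2: Y*=0.14966 - 0.16187j  Y=-0.09203 - 0.09994j  product -0.02995 - 0.00006j
  m=-1: Y*=-0.15250 - 0.34870j  Y=-0.37539 - 0.16463j  product -0.00016 + 0.15600j
  m=+0: Y*=0.10658 + 0.00000j  Y=0.00716 + 0.00000j  product 0.00076 + 0.00000j
  m=+1: Y*=0.15250 - 0.34870j  Y=0.37539 - 0.16463j  product -0.00016 - 0.15600j
  m=+2: Y*=0.14966 + 0.16187j  Y=-0.09203 + 0.09994j  product -0.02995 + 0.00006j
  m=+3: Y*=0.24364 - 0.08452j  Y=-0.10863 + 0.31620j  product 0.00026 + 0.08622j
  m=+4: Y*=-0.03741 + 0.47647j  Y=-0.03969 - 0.48076j  product 0.23055 - 0.00093j
  m=+5: Y*=-0.33330 - 0.17805j  Y=0.16325 + 0.30194j  product -0.00065 - 0.12970j
  m=+6: Y*=0.14789 - 0.11665j  Y=-0.12493 - 0.09733j  product -0.02983 + 0.00018j
  m=+7: Y*=0.01582 + 0.06056j  Y=0.04774 + 0.01212j  product 0.00002 + 0.00308j
  m=+8: Y*=-0.01251 - 0.00198j  Y=-0.00925 + 0.00154j  product 0.00012 - 0.00000j
Σ over m = 0.34149 - 0.00000j; ×(4π/17) → 0.25243 - 0.00000j. Real part: 0.252432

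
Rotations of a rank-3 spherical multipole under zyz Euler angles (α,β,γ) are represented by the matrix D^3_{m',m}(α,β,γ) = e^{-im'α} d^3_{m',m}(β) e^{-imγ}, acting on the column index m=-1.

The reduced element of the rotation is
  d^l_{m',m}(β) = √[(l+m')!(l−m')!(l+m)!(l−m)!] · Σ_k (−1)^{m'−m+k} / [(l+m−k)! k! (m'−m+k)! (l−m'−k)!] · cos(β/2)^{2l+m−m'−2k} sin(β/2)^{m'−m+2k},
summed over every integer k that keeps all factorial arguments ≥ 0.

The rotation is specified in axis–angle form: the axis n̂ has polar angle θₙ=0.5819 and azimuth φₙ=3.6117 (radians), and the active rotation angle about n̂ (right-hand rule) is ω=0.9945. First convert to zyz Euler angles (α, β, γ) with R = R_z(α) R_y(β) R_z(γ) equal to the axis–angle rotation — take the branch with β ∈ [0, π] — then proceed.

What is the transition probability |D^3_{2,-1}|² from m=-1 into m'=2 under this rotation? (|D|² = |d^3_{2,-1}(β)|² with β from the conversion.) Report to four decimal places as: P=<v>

Axis–angle → zyz. n̂ = (sinθₙcosφₙ, sinθₙsinφₙ, cosθₙ) = (-0.489990, -0.248964, +0.835420), ω = 0.9945.
R = I cosω + sinω [n̂]ₓ + (1−cosω) n̂n̂ᵀ gives
  R = [+0.654182, -0.644973, -0.395038; +0.756003, +0.573129, +0.316199; +0.022468, -0.505502, +0.862533]
β = atan2(√(R₁₃²+R₂₃²), R₃₃) = 0.530542; α = atan2(R₂₃, R₁₃) mod 2π = 2.466593; γ = atan2(R₃₂, −R₃₁) mod 2π = 4.667971
D^3_{2,-1}(2.4666,0.5305,4.6680) = e^{-i·2·2.4666}·d^3_{2,-1}(0.5305)·e^{-i·-1·4.6680}. Compute d first:
Half-angle: c=0.965022, s=0.262171. N=√(120·1·2·24)=75.894664
The bounds max(0,m−m')=0 and min(l+m,l−m')=1 give 2 terms
  k=0: (−1)^3·75.8947/(12)·0.9650^3·0.2622^3 = -0.102422
  k=1: (−1)^4·75.8947/(24)·0.9650^1·0.2622^5 = +0.003780
d^3_{2,-1}(0.5305) = -0.102422 +0.003780 = -0.098642
|D^3_{2,-1}|² = |d^3_{2,-1}(β)|² = (-0.098642)² = 0.009730 (the z-rotation phases have unit modulus)

P=0.0097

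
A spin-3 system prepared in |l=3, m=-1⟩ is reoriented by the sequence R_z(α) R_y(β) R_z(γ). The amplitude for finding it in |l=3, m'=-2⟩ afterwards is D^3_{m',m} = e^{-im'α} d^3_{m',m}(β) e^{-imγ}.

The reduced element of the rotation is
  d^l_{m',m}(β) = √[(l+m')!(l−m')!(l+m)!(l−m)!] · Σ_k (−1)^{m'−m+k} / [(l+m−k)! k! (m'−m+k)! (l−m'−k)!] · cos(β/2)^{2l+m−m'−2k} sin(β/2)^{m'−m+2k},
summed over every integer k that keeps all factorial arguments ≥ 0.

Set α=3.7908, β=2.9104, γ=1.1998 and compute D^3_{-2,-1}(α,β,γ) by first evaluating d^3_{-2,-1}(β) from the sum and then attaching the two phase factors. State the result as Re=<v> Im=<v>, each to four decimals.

Re=0.0076 Im=-0.0057

Split into d^3_{-2,-1}(β=2.9104) × two z-phases.
c=cos(2.910400/2)=0.115339, s=sin(2.910400/2)=0.993326; N=√[1·120·2·24]=75.894664
k: max(0,(-1)−(-2))=1 … min(3+(-1),3−(-2))=2
  k=1: (−1)^0·75.8947/(24)·0.1153^5·0.9933^1 = +0.000064
  k=2: (−1)^1·75.8947/(12)·0.1153^3·0.9933^3 = -0.009511
d^3_{-2,-1}(2.9104) = +0.000064 -0.009511 = -0.009447
Phases: e^{-i·(-2)·3.7908}=+0.269026+0.963133i, e^{-i·(-1)·1.1998}=+0.362544+0.931967i ⇒ D=+0.007558-0.005667i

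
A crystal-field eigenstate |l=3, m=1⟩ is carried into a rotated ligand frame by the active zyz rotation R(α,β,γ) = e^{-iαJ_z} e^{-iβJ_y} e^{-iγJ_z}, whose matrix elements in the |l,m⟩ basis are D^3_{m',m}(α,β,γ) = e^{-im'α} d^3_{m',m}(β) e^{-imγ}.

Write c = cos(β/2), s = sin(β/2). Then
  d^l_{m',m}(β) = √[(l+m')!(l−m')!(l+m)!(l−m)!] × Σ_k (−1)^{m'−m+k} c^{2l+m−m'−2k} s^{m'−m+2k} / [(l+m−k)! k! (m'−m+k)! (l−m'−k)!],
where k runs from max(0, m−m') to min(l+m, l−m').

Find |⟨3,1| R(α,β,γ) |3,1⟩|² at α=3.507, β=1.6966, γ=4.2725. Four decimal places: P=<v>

P=0.0029

D^3_{1,1}(3.5070,1.6966,4.2725) = e^{-i·1·3.5070}·d^3_{1,1}(1.6966)·e^{-i·1·4.2725}. Compute d first:
Half-angle: c=0.661259, s=0.750157. N=√(24·2·24·2)=48.000000
The bounds max(0,m−m')=0 and min(l+m,l−m')=2 give 3 terms
  k=0: (−1)^0·48.0000/(48)·0.6613^6·0.7502^0 = +0.083605
  k=1: (−1)^1·48.0000/(6)·0.6613^4·0.7502^2 = -0.860760
  k=2: (−1)^2·48.0000/(8)·0.6613^2·0.7502^4 = +0.830815
d^3_{1,1}(1.6966) = +0.083605 -0.860760 +0.830815 = +0.053660
|D^3_{1,1}|² = |d^3_{1,1}(β)|² = (+0.053660)² = 0.002879 (the z-rotation phases have unit modulus)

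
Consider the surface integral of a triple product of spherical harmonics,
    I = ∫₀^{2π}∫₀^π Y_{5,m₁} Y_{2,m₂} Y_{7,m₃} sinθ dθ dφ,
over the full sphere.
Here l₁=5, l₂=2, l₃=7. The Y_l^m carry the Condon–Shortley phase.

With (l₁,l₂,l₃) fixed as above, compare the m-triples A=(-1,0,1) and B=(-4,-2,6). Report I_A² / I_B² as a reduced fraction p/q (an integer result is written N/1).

84/143

Shared (l₁,l₂,l₃)=(5,2,7): N and (l;000)² cancel in I_A²/I_B².
A: Δ = 0!·10!·4!/15! = 1/15015; Racah Σ t=0..0: t=0:+1/69120 = 1/69120; ⇒ 3j(5 2 7; -1 0 1)² = 4/143, sgn +1
B: Δ = 0!·10!·4!/15! = 1/15015; Racah Σ t=0..0: t=0:+1/8709120 = 1/8709120; ⇒ 3j(5 2 7; -4 -2 6)² = 1/21, sgn -1
I_A²/I_B² = (4/143)/(1/21) = 84/143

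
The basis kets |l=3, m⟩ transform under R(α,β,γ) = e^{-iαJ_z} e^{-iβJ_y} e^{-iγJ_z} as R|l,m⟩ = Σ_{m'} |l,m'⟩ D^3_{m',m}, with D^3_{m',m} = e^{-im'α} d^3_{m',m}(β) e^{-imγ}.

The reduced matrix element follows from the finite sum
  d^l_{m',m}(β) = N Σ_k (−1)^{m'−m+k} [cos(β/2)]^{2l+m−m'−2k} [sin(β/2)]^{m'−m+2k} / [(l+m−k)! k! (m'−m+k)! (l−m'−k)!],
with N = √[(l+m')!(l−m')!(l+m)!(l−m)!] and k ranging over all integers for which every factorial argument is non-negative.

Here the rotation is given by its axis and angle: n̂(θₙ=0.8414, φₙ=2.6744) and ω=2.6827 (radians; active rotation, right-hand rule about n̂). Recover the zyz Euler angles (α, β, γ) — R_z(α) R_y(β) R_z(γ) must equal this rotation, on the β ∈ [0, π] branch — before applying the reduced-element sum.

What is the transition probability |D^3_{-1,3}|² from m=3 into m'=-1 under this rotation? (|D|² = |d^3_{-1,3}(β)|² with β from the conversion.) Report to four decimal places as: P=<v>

Axis–angle → zyz. n̂ = (sinθₙcosφₙ, sinθₙsinφₙ, cosθₙ) = (-0.665678, +0.335794, +0.666420), ω = 2.6827.
R = I cosω + sinω [n̂]ₓ + (1−cosω) n̂n̂ᵀ gives
  R = [-0.056134, -0.719130, -0.692604; -0.128741, -0.682694, +0.719274; -0.990088, +0.129542, -0.054260]
β = atan2(√(R₁₃²+R₂₃²), R₃₃) = 1.625083; α = atan2(R₂₃, R₁₃) mod 2π = 2.337307; γ = atan2(R₃₂, −R₃₁) mod 2π = 0.130100
D^3_{-1,3}(2.3373,1.6251,0.1301) = e^{-i·-1·2.3373}·d^3_{-1,3}(1.6251)·e^{-i·3·0.1301}. Compute d first:
With c≡cos(β/2)=0.687656 and s≡sin(β/2)=0.726037, N=[2·24·720·1]^{1/2}=185.903201
The bounds max(0,m−m')=4 and min(l+m,l−m')=4 give 1 term
  k=4: (−1)^0·185.9032/(48)·0.6877^2·0.7260^4 = +0.508889
d^3_{-1,3}(1.6251) = +0.508889
|D^3_{-1,3}|² = |d^3_{-1,3}(β)|² = (+0.508889)² = 0.258968 (the z-rotation phases have unit modulus)

P=0.2590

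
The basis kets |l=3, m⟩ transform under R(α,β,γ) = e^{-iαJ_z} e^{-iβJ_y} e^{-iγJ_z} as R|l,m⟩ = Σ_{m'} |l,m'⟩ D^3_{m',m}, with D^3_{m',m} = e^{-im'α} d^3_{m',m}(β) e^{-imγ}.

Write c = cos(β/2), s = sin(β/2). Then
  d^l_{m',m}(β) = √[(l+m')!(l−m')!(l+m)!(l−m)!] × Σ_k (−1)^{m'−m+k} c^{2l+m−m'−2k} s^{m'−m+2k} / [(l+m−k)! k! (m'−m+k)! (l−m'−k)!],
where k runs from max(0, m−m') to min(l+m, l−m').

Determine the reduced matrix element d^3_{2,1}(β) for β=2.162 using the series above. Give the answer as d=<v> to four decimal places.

d=0.3882

d^3_{2,1}(β=2.1620) via the finite sum:
With c≡cos(β/2)=0.470446 and s≡sin(β/2)=0.882429, N=[120·1·24·2]^{1/2}=75.894664
k∈{0,1} keeps every argument non-negative
  k=0: (−1)^1·75.8947/(24)·0.4704^5·0.8824^1 = -0.064303
  k=1: (−1)^2·75.8947/(12)·0.4704^3·0.8824^3 = +0.452479
d^3_{2,1}(2.1620) = -0.064303 +0.452479 = +0.388177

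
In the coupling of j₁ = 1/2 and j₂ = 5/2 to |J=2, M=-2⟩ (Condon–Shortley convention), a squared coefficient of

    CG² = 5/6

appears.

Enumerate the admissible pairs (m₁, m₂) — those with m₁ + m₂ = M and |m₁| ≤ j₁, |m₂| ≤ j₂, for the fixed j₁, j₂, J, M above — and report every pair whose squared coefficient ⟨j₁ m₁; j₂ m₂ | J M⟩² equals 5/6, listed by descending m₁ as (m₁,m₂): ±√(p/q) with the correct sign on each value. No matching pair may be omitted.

Admissible pairs with m₁+m₂ = M = -2: (-1/2,-3/2), (1/2,-5/2)
  (m₁,m₂)=(1/2,-5/2): CG² = 5/6, CG = +√(5/6)   ← matches the target
  (m₁,m₂)=(-1/2,-3/2): CG² = 1/6, CG = −√(1/6)
Pairs with CG² = 5/6: (1/2,-5/2): +√(5/6)

(1/2,-5/2): +√(5/6)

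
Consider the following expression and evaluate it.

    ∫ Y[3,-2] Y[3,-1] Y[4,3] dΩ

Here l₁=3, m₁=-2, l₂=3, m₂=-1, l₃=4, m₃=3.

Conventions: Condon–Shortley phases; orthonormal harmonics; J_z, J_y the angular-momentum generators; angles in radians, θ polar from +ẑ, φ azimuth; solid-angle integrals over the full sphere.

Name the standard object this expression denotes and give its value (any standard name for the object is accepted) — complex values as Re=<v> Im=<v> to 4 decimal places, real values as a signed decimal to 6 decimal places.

Gaunt coefficient, -0.095955

This is a Gaunt coefficient — the integral of a triple product of spherical harmonics over the sphere.
m-sum 0 ✓  L=10 even ✓  0≤4≤6 ✓
Π(2lᵢ+1) = 7×7×9 = 441
triangle coeff Δ(3,3,4) = 1/34650
Σ_t [0,2]: t=0:+1/72 t=1:−1/16 t=2:+1/72 = -5/144
(3j)²=2/77 [(3 3 4; 0 0 0)], sign=-1
Σ_t [1,2]: t=1:−1/144 t=2:+1/288 = -1/288
(3j)²=1/99 [(3 3 4; -2 -1 3)], sign=+1
⇒ 4πI² = 14/121
I = (-1)√(14/121/(4π)) = -0.09595473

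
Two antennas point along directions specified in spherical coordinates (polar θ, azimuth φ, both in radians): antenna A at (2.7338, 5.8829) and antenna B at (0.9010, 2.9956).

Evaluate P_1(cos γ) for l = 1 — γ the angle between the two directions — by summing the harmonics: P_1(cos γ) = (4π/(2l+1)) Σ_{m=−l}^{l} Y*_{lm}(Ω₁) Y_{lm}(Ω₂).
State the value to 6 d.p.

-0.870821

Summing Y*_{l m}(θ₁,φ₁)·Y_{l m}(θ₂,φ₂) over m ∈ [−1, 1]; prefactor 4π/(2·1+1) = 4.188790:
  m=-1: (0.126186, -0.053393) × (-0.267968, -0.039402) = (-0.035918, 0.009336)  (running Σ = (-0.035918, 0.009336))
  m=0: (-0.448536, -0.000000) × (0.303337, 0.000000) = (-0.136058, -0.000000)  (running Σ = (-0.171975, 0.009336))
  m=1: (-0.126186, -0.053393) × (0.267968, -0.039402) = (-0.035918, -0.009336)  (running Σ = (-0.207893, 0.000000))
Accumulated sum (-0.207893, 0.000000); after 4π/(2l+1) scaling, (-0.870821, 0.000000) ⇒ P_1 = -0.870821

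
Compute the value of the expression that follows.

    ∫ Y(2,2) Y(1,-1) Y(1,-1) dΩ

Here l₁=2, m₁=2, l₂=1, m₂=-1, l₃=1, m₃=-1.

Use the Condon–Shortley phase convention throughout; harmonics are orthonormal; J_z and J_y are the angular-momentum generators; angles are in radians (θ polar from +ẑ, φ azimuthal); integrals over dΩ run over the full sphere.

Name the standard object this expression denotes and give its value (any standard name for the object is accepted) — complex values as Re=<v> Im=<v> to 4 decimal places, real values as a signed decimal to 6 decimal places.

This is a Gaunt coefficient — the integral of a triple product of spherical harmonics over the sphere.
m-sum 0 ✓  L=4 even ✓  1≤1≤3 ✓
Π(2lᵢ+1) = 5×3×3 = 45
triangle coeff Δ(2,1,1) = 1/30
Σ_t [1,1]: t=1:−1/1 = -1/1
(3j)²=2/15 [(2 1 1; 0 0 0)], sign=+1
Σ_t [0,0]: t=0:+1/4 = 1/4
(3j)²=1/5 [(2 1 1; 2 -1 -1)], sign=+1
⇒ 4πI² = 6/5
I = (+1)√(6/5/(4π)) = 0.30901936

Gaunt coefficient, +0.309019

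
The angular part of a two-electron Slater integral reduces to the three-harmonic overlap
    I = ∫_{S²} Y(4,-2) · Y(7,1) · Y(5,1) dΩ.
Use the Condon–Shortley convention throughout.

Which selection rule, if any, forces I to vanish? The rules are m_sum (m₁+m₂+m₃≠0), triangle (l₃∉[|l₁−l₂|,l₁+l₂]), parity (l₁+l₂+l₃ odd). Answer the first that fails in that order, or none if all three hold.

azimuthal sum: -2 + 1 + 1 = 0  ✓
3 ≤ 5 ≤ 11 (triangle on l)  ✓
L = 4 + 7 + 5 = 16 (even)  ✓

none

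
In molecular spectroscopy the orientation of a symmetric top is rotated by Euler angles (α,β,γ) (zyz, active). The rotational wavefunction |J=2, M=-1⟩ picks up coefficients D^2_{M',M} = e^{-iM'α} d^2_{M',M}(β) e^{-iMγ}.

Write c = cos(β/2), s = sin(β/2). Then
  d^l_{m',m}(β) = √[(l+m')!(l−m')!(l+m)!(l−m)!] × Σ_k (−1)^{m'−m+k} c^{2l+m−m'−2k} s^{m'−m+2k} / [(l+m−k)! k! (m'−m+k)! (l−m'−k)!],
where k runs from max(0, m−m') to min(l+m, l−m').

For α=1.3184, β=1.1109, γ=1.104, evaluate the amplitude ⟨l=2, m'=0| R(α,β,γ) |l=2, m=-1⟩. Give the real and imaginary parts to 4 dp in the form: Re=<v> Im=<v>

Split into d^2_{0,-1}(β=1.1109) × two z-phases.
With c≡cos(β/2)=0.849663 and s≡sin(β/2)=0.527326, N=[2·2·1·6]^{1/2}=4.898979
k: max(0,(-1)−(0))=0 … min(2+(-1),2−(0))=1
  k=0: (−1)^1·4.8990/(2)·0.8497^3·0.5273^1 = -0.792310
  k=1: (−1)^2·4.8990/(2)·0.8497^1·0.5273^3 = +0.305182
d^2_{0,-1}(1.1109) = -0.792310 +0.305182 = -0.487128
Phases: e^{-i·(0)·1.3184}=+1.000000+0.000000i, e^{-i·(-1)·1.1040}=+0.450028+0.893015i ⇒ D=-0.219221-0.435012i

Re=-0.2192 Im=-0.4350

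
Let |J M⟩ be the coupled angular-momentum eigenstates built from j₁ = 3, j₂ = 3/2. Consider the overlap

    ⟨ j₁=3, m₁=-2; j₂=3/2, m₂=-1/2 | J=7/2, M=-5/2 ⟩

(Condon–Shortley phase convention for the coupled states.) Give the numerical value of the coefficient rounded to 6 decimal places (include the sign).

j₁+j₂−J=1  J+j₁−j₂=5  J−j₁+j₂=2  j₁+j₂+J+1=9
(j₁±m₁, j₂±m₂, J±M) = (1,5,1,2,1,6)
P² = 6400/7
sum k=0..1:
  [0] +1/120 = 1/120
  [1] −1/48 = -1/48
S = -1/80
C² = P²·S² = 1/7 ; C = -0.377964

−√(1/7) = -0.377964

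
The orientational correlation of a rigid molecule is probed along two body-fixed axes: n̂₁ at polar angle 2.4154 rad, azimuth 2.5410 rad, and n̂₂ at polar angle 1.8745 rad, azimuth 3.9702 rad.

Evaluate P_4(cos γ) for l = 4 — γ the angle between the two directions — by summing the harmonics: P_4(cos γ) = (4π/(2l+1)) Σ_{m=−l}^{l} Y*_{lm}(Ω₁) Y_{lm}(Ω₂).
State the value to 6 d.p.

Term-by-term m-sum for l=4 (normalisation 4π/9 = 1.396263):
  m=-4: (-0.063581-0.057965i) × (-0.361450+0.063101i) = +0.026639+0.016939i  (running Σ = +0.026639+0.016939i)
  m=-3: (-0.062732-0.266742i) × (-0.257782-0.198324i) = -0.036730+0.081202i  (running Σ = -0.010091+0.098142i)
  m=-2: (+0.155246-0.400722i) × (+0.009832+0.113484i) = +0.047002+0.013678i  (running Σ = +0.036911+0.111820i)
  m=-1: (+0.177014-0.121256i) × (-0.216624+0.236203i) = -0.009705+0.068078i  (running Σ = +0.027206+0.179898i)
  m=0: (-0.299643-0.000000i) × (+0.063144+0.000000i) = -0.018921-0.000000i  (running Σ = +0.008286+0.179898i)
  m=1: (-0.177014-0.121256i) × (+0.216624+0.236203i) = -0.009705-0.068078i  (running Σ = -0.001419+0.111820i)
  m=2: (+0.155246+0.400722i) × (+0.009832-0.113484i) = +0.047002-0.013678i  (running Σ = +0.045583+0.098142i)
  m=3: (+0.062732-0.266742i) × (+0.257782-0.198324i) = -0.036730-0.081202i  (running Σ = +0.008853+0.016939i)
  m=4: (-0.063581+0.057965i) × (-0.361450-0.063101i) = +0.026639-0.016939i  (running Σ = +0.035492+0.000000i)
Accumulated sum +0.035492+0.000000i; after 4π/(2l+1) scaling, +0.049556+0.000000i ⇒ P_4 = 0.049556

0.049556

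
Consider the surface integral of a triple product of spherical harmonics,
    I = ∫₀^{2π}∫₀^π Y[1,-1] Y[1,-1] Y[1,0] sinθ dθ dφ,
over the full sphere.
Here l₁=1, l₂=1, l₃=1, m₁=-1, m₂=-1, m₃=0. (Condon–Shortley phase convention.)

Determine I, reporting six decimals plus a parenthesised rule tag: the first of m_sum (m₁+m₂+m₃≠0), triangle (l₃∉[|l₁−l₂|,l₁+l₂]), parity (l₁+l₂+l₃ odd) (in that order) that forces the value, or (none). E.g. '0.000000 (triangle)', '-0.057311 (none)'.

-1 − 1 + 0 = -2 ≠ 0: azimuthal integral kills it; I = 0

0.000000 (m_sum)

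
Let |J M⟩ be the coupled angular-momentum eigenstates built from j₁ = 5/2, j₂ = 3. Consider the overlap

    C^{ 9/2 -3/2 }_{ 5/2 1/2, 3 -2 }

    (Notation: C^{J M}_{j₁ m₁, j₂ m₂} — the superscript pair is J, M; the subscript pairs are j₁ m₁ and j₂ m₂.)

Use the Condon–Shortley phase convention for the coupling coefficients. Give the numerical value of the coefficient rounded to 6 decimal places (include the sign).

+√(169/462) = +0.604815

√[10·1!4!5!/11! · 3!2!1!5!3!6!] = √(345600/77)
  +(−1)^0/∏(0,1,2,1,2,4)! = 1/96  (running 1/96)
  +(−1)^1/∏(1,0,1,0,3,5)! = -1/720  (running 13/1440)
⟨..|..⟩ = √(345600/77)·(13/1440) = +0.604815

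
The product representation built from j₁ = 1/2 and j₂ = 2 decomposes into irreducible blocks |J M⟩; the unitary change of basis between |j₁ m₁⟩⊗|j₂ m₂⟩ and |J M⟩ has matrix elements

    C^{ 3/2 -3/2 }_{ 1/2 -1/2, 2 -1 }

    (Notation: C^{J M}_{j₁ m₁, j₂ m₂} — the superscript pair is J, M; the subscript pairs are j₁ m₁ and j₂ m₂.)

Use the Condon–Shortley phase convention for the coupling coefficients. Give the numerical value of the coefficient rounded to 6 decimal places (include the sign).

−√(1/5) ≈ -0.447214

√[4·1!0!3!/5! · 0!1!1!3!0!3!] = √(36/5)
  +(−1)^1/∏(1,0,0,0,0,3)! = -1/6  (running -1/6)
⟨..|..⟩ = √(36/5)·(-1/6) = -0.447214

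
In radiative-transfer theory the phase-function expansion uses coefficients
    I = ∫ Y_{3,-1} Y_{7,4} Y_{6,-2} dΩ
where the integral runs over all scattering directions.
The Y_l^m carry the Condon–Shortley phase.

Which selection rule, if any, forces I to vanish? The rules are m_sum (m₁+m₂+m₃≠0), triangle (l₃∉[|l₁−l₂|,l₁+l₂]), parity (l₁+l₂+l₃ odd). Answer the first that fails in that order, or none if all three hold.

m_sum

m₁+m₂+m₃ = -1 + 4 − 2 = 1  ✗
triangle: |3−7|=4 ≤ l₃=6 ≤ 3+7=10
parity: l₁+l₂+l₃ = 16 is even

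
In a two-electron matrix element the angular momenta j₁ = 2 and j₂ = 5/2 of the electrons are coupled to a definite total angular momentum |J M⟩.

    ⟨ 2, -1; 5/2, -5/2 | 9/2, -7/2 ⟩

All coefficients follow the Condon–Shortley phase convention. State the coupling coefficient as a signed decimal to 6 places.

+0.666667  (= +√(4/9))

j₁+j₂−J=0  J+j₁−j₂=4  J−j₁+j₂=5  j₁+j₂+J+1=10
(j₁±m₁, j₂±m₂, J±M) = (1,3,0,5,1,8)
P² = 230400
sum k=0..0:
  [0] +1/720 = 1/720
S = 1/720
C² = P²·S² = 4/9 ; C = +0.666667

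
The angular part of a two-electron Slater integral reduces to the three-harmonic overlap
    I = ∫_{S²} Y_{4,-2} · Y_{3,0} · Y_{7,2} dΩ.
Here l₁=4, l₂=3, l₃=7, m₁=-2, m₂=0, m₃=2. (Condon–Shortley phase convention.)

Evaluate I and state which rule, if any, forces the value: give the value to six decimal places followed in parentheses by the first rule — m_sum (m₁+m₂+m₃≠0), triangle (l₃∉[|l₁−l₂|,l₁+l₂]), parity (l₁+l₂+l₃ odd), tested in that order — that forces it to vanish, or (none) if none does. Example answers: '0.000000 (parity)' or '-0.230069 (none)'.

Rules hold: Σm=0, L=14 even, 1≤7≤7.
N = 9·7·15 = 945
Δ = 0!·8!·6!/15! = 1/45045
Racah Σ t=0..0: t=0:+1/20736 = 1/20736
⇒ 3j(4 3 7; 0 0 0)² = 35/1287, sgn -1
Racah Σ t=0..0: t=0:+1/51840 = 1/51840
⇒ 3j(4 3 7; -2 0 2)² = 8/429, sgn -1
4πI² = N·(3j₀)²·(3jₘ)² = 9800/20449
I = +1·√(0.479241/4π) = 0.19528643
No selection rule forces the value: the integral is nonzero (none).

0.195286 (none)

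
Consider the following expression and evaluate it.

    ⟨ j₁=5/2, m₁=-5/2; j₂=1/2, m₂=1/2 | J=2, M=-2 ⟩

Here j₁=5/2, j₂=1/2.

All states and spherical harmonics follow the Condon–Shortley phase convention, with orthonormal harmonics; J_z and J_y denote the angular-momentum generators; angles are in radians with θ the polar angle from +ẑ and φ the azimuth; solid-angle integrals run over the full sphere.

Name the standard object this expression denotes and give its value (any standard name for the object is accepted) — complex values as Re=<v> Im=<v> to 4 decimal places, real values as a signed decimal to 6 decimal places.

This is a Clebsch–Gordan (vector-coupling) coefficient.
√[5·1!4!0!/6! · 0!5!1!0!0!4!] = √(480)
  +(−1)^1/∏(1,0,4,0,0,0)! = -1/24  (running -1/24)
⟨..|..⟩ = √(480)·(-1/24) = -0.912871

Clebsch–Gordan coefficient, −√(5/6) ≈ -0.912871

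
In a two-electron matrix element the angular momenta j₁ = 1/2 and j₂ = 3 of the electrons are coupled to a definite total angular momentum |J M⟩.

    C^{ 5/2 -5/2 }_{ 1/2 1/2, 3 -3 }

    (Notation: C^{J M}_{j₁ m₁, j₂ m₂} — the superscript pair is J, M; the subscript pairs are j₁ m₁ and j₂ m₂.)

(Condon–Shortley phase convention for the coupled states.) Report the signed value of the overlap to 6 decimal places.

triangle: 1!×0!×5!/7! = 120/5040
(j±m)!: 1!×0!×0!×6!×0!×5! = 86400
prefactor² = (2J+1)×Δ×N² = 86400/7
  k=0: +1/(0!×1!×0!×0!×0!×5!) = 1/120
Σ = 1/120  ⇒  CG² = 86400/7×(1/120)² = 6/7
CG = +√(6/7) = +0.925820

+0.925820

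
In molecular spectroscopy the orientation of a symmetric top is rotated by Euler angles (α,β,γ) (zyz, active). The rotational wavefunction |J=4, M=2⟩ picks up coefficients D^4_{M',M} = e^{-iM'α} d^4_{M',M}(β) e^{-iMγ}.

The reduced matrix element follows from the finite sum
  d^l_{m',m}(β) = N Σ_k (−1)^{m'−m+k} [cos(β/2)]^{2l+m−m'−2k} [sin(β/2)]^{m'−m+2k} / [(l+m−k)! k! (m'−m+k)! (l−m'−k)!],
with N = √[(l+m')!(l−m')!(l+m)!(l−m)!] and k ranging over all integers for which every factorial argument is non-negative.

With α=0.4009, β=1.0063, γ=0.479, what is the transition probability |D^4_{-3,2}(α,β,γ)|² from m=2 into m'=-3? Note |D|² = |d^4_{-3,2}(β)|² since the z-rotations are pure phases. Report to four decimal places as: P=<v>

D^4_{-3,2}(0.4009,1.0063,0.4790) = e^{-i·-3·0.4009}·d^4_{-3,2}(1.0063)·e^{-i·2·0.4790}. Compute d first:
c=cos(1.006300/2)=0.876068, s=sin(1.006300/2)=0.482188; N=√[1·5040·720·2]=2693.993318
The bounds max(0,m−m')=5 and min(l+m,l−m')=6 give 2 terms
  k=5: (−1)^0·2693.9933/(240)·0.8761^3·0.4822^5 = +0.196734
  k=6: (−1)^1·2693.9933/(720)·0.8761^1·0.4822^7 = -0.019866
d^4_{-3,2}(1.0063) = +0.196734 -0.019866 = +0.176868
|D^4_{-3,2}|² = |d^4_{-3,2}(β)|² = (+0.176868)² = 0.031282 (the z-rotation phases have unit modulus)

P=0.0313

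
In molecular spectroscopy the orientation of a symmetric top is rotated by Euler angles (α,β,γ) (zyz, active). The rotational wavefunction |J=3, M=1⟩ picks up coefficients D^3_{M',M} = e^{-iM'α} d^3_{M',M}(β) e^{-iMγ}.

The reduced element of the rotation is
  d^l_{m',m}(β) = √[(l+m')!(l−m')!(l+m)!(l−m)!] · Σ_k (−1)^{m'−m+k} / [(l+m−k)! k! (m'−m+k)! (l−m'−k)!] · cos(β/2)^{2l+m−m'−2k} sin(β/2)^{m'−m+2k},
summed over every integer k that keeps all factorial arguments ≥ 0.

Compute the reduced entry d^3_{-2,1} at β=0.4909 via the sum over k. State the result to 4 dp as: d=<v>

d=0.0802

d^3_{-2,1}(β=0.4909) via the finite sum:
With c≡cos(β/2)=0.970028 and s≡sin(β/2)=0.242993, N=[1·120·24·2]^{1/2}=75.894664
The bounds max(0,m−m')=3 and min(l+m,l−m')=4 give 2 terms
  k=3: (−1)^0·75.8947/(12)·0.9700^3·0.2430^3 = +0.082825
  k=4: (−1)^1·75.8947/(24)·0.9700^1·0.2430^5 = -0.002599
d^3_{-2,1}(0.4909) = +0.082825 -0.002599 = +0.080227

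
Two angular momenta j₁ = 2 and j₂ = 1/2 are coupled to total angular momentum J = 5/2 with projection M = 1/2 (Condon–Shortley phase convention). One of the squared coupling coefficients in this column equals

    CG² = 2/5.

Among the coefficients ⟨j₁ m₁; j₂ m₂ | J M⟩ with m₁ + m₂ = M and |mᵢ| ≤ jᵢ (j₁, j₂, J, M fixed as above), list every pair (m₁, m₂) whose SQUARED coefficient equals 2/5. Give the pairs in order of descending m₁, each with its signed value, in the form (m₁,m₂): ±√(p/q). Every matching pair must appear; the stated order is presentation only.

Admissible pairs with m₁+m₂ = M = 1/2: (0,1/2), (1,-1/2)
  (m₁,m₂)=(1,-1/2): CG² = 2/5, CG = +√(2/5)   ← matches the target
  (m₁,m₂)=(0,1/2): CG² = 3/5, CG = +√(3/5)
Pairs with CG² = 2/5: (1,-1/2): +√(2/5)

(1,-1/2): +√(2/5)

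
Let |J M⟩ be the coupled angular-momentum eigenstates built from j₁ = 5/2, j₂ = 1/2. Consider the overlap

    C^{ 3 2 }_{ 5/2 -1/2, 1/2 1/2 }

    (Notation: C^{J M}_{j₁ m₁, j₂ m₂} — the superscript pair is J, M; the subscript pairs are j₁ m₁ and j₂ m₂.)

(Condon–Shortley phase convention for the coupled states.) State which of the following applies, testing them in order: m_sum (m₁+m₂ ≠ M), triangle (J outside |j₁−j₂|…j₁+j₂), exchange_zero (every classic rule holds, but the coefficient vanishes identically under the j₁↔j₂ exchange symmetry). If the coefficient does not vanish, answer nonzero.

m_sum

m-sum: m₁+m₂ = -1/2+1/2 = 0, M = 2  ✗ ⇒ coefficient is 0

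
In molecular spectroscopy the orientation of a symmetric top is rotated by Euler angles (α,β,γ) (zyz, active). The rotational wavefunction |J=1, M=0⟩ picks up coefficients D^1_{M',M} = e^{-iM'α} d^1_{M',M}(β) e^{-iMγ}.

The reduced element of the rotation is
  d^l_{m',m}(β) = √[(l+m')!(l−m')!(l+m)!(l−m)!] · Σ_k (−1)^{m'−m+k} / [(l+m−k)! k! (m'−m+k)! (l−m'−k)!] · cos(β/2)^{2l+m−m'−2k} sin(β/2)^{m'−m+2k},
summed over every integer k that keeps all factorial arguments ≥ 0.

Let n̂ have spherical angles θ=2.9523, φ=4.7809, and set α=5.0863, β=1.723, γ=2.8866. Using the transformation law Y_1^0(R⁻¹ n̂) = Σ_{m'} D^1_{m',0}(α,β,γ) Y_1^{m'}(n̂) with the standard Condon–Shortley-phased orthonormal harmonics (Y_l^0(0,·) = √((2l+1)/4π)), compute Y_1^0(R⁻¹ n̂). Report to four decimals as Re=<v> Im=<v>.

Need the full column D^1_{m',0} for m'=−1..1 at α=5.0863, β=1.7230, γ=2.8866.
cos(β/2)=0.651300, sin(β/2)=0.758820
d^1_{-1,0}: single k=1 term ⇒ +0.698932;  D = +0.255291-0.650640i
d^1_{0,0}: k∈[0..1] ⇒ +0.424192 -0.575808 = -0.151617;  D = -0.151617+0.000000i
d^1_{1,0}: single k=0 term ⇒ -0.698932;  D = -0.255291-0.650640i
Y_1^{m'}(θ=2.9523,φ=4.7809) and Σ D·Y over m':
  (+0.2553-0.6506i)·(+0.0045+0.0649i)  (-0.1516+0.0000i)·(-0.4799+0.0000i)  (-0.2553-0.6506i)·(-0.0045+0.0649i)
Y_1^0(R⁻¹ n̂) = +0.159427+0.000000i

Re=0.1594 Im=0.0000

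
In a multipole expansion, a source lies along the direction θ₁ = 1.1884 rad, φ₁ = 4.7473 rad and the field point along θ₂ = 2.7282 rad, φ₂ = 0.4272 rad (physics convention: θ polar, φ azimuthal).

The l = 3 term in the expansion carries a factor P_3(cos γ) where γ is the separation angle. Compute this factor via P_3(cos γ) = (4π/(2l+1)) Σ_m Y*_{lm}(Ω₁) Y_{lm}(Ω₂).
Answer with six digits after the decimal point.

Summing Y*_{l m}(θ₁,φ₁)·Y_{l m}(θ₂,φ₂) over m ∈ [−3, 3]; prefactor 4π/(2·3+1) = 1.795196:
  term(m=-3) = +0.008322+0.003459i   from Y*(Ω₁)=-0.034832+0.331366i, Y(Ω₂)=+0.007714-0.025925i
  term(m=-2) = +0.035085-0.035027i   from Y*(Ω₁)=-0.327451-0.022901i, Y(Ω₂)=-0.099179+0.113906i
  term(m=-1) = +0.014437+0.034895i   from Y*(Ω₁)=-0.003180+0.091040i, Y(Ω₂)=+0.377297-0.171759i
  term(m=+0) = +0.130803+0.000000i   from Y*(Ω₁)=-0.320803-0.000000i, Y(Ω₂)=-0.407735+0.000000i
  term(m=+1) = +0.014437-0.034895i   from Y*(Ω₁)=+0.003180+0.091040i, Y(Ω₂)=-0.377297-0.171759i
  term(m=+2) = +0.035085+0.035027i   from Y*(Ω₁)=-0.327451+0.022901i, Y(Ω₂)=-0.099179-0.113906i
  term(m=+3) = +0.008322-0.003459i   from Y*(Ω₁)=+0.034832+0.331366i, Y(Ω₂)=-0.007714-0.025925i
Σ over m = +0.246491+0.000000i; ×(4π/7) → +0.442499+0.000000i. Real part: 0.442499

0.442499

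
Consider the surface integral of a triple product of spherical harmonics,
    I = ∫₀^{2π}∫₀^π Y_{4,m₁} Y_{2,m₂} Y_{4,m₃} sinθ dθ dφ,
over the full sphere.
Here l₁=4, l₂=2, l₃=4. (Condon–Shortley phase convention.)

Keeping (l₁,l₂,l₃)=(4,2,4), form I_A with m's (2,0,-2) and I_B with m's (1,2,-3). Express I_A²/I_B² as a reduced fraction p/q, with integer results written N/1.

Shared (l₁,l₂,l₃)=(4,2,4): N and (l;000)² cancel in I_A²/I_B².
A: Δ = 2!·6!·2!/11! = 1/13860; Racah Σ t=0..2: t=0:+1/192 t=1:−1/120 t=2:+1/2880 = -1/360; ⇒ 3j(4 2 4; 2 0 -2)² = 16/3465, sgn -1
B: Δ = 2!·6!·2!/11! = 1/13860; Racah Σ t=2..2: t=2:+1/480 = 1/480; ⇒ 3j(4 2 4; 1 2 -3)² = 3/110, sgn -1
I_A²/I_B² = (16/3465)/(3/110) = 32/189

32/189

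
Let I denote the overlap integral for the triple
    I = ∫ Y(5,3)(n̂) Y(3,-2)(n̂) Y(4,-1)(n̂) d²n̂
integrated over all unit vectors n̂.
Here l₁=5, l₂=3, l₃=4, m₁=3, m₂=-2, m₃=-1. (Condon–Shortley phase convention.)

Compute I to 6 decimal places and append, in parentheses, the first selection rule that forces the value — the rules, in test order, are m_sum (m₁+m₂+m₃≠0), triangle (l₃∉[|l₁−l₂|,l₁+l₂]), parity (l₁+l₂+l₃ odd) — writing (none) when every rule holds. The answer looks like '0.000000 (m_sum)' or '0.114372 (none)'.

Checks pass: Σm=0; 12 even; l₃=4∈[2,8].
(2·5+1)(2·3+1)(2·4+1) = 693
Δ: 4! 6! 2! / 13! → 1/180180
sum: t=1:−1/576 t=2:+1/144 t=3:−1/576 = 1/288
3j²(5 3 4; 0 0 0) = Δ·Π!·Σ² = 20/1001  (sign +1)
sum: t=0:+1/1152 t=1:−1/1440 = 1/5760
3j²(5 3 4; 3 -2 -1) = Δ·Π!·Σ² = 1/858  (sign -1)
combine: 4πI² = 693·20/1001·1/858 = 30/1859
take √, sign -1: I = -0.03583571
No selection rule forces the value: the integral is nonzero (none).

-0.035836 (none)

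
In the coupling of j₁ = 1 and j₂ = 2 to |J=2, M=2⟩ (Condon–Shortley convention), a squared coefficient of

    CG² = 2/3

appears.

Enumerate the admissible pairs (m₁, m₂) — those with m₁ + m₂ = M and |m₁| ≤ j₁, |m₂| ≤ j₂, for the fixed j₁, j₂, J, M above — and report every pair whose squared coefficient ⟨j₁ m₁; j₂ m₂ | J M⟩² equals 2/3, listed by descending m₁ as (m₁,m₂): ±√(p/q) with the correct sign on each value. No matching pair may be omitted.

Admissible pairs with m₁+m₂ = M = 2: (0,2), (1,1)
  (m₁,m₂)=(1,1): CG² = 1/3, CG = +√(1/3)
  (m₁,m₂)=(0,2): CG² = 2/3, CG = −√(2/3)   ← matches the target
Pairs with CG² = 2/3: (0,2): −√(2/3)

(0,2): −√(2/3)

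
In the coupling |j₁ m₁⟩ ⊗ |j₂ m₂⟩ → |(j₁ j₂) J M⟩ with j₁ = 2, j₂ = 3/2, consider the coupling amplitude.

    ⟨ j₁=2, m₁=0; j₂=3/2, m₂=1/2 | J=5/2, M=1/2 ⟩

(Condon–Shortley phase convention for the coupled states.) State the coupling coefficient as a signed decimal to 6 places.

j₁+j₂−J=1  J+j₁−j₂=3  J−j₁+j₂=2  j₁+j₂+J+1=7
(j₁±m₁, j₂±m₂, J±M) = (2,2,2,1,3,2)
P² = 48/35
sum k=0..1:
  [0] +1/4 = 1/4
  [1] −1/2 = -1/2
S = -1/4
C² = P²·S² = 3/35 ; C = -0.292770

−√(3/35) = -0.292770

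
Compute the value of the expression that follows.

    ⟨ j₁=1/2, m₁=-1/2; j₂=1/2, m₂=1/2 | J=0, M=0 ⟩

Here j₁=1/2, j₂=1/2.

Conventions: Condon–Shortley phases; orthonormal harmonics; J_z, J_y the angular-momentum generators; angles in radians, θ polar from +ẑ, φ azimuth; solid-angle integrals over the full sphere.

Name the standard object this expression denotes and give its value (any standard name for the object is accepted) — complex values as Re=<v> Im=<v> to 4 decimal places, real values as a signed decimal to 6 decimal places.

Clebsch–Gordan coefficient, −√(1/2) ≈ -0.707107

This is a Clebsch–Gordan (vector-coupling) coefficient.
j₁+j₂−J=1  J+j₁−j₂=0  J−j₁+j₂=0  j₁+j₂+J+1=2
(j₁±m₁, j₂±m₂, J±M) = (0,1,1,0,0,0)
P² = 1/2
sum k=1..1:
  [1] −1/1 = -1
S = -1
C² = P²·S² = 1/2 ; C = -0.707107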